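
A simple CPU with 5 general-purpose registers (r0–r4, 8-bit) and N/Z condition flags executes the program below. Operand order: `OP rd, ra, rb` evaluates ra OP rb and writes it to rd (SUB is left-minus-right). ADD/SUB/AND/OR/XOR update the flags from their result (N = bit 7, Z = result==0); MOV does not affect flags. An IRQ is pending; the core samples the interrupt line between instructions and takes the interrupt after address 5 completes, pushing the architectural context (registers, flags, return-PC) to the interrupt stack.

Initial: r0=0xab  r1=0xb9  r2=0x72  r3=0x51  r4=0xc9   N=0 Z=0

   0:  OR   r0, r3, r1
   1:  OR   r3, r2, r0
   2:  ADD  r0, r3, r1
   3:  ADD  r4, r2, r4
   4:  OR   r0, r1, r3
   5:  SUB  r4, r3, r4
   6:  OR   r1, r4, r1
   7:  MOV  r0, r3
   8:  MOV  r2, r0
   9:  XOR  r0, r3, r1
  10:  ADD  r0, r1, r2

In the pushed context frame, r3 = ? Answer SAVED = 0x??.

after  0: r0=0xf9 r1=0xb9 r2=0x72 r3=0x51 r4=0xc9  N=1 Z=0
after  1: r0=0xf9 r1=0xb9 r2=0x72 r3=0xfb r4=0xc9  N=1 Z=0
after  2: r0=0xb4 r1=0xb9 r2=0x72 r3=0xfb r4=0xc9  N=1 Z=0
after  3: r0=0xb4 r1=0xb9 r2=0x72 r3=0xfb r4=0x3b  N=0 Z=0
after  4: r0=0xfb r1=0xb9 r2=0x72 r3=0xfb r4=0x3b  N=1 Z=0
after  5: r0=0xfb r1=0xb9 r2=0x72 r3=0xfb r4=0xc0  N=1 Z=0
-- IRQ taken; context saved, return-PC = 6 --

SAVED = 0xfb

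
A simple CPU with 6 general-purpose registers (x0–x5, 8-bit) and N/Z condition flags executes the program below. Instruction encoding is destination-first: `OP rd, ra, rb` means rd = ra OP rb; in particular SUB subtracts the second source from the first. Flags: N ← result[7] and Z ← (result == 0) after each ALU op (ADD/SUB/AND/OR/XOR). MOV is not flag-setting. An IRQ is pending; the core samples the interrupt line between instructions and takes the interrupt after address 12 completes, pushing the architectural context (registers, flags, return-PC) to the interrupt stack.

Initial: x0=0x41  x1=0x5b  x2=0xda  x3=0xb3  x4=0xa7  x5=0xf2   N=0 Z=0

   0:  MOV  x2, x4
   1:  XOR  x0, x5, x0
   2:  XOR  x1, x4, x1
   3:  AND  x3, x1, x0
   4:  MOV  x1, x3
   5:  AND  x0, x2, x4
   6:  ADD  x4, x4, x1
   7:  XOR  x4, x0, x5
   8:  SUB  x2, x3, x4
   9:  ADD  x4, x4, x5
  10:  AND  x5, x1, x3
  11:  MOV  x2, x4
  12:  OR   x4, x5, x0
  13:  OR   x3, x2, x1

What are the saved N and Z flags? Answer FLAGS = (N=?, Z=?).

FLAGS = (N=1, Z=0)

after  0: x0=0x41 x1=0x5b x2=0xa7 x3=0xb3 x4=0xa7 x5=0xf2  N=0 Z=0
after  1: x0=0xb3 x1=0x5b x2=0xa7 x3=0xb3 x4=0xa7 x5=0xf2  N=1 Z=0
after  2: x0=0xb3 x1=0xfc x2=0xa7 x3=0xb3 x4=0xa7 x5=0xf2  N=1 Z=0
after  3: x0=0xb3 x1=0xfc x2=0xa7 x3=0xb0 x4=0xa7 x5=0xf2  N=1 Z=0
after  4: x0=0xb3 x1=0xb0 x2=0xa7 x3=0xb0 x4=0xa7 x5=0xf2  N=1 Z=0
after  5: x0=0xa7 x1=0xb0 x2=0xa7 x3=0xb0 x4=0xa7 x5=0xf2  N=1 Z=0
after  6: x0=0xa7 x1=0xb0 x2=0xa7 x3=0xb0 x4=0x57 x5=0xf2  N=0 Z=0
after  7: x0=0xa7 x1=0xb0 x2=0xa7 x3=0xb0 x4=0x55 x5=0xf2  N=0 Z=0
after  8: x0=0xa7 x1=0xb0 x2=0x5b x3=0xb0 x4=0x55 x5=0xf2  N=0 Z=0
after  9: x0=0xa7 x1=0xb0 x2=0x5b x3=0xb0 x4=0x47 x5=0xf2  N=0 Z=0
after 10: x0=0xa7 x1=0xb0 x2=0x5b x3=0xb0 x4=0x47 x5=0xb0  N=1 Z=0
after 11: x0=0xa7 x1=0xb0 x2=0x47 x3=0xb0 x4=0x47 x5=0xb0  N=1 Z=0
after 12: x0=0xa7 x1=0xb0 x2=0x47 x3=0xb0 x4=0xb7 x5=0xb0  N=1 Z=0
-- IRQ taken; context saved, return-PC = 13 --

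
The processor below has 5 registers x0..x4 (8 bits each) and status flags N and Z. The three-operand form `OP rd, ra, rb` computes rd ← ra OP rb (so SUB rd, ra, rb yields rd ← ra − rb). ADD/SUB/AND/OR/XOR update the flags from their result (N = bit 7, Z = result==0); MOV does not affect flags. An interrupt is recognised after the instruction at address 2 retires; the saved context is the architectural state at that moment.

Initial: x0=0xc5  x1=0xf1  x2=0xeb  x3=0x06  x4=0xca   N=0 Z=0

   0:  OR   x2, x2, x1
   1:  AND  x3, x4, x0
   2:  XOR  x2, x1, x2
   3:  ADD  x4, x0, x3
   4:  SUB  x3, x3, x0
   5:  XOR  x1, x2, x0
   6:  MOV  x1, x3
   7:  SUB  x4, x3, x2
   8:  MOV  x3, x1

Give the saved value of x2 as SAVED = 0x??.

SAVED = 0x0a

after  0: x0=0xc5 x1=0xf1 x2=0xfb x3=0x06 x4=0xca  N=1 Z=0
after  1: x0=0xc5 x1=0xf1 x2=0xfb x3=0xc0 x4=0xca  N=1 Z=0
after  2: x0=0xc5 x1=0xf1 x2=0x0a x3=0xc0 x4=0xca  N=0 Z=0
-- IRQ taken; context saved, return-PC = 3 --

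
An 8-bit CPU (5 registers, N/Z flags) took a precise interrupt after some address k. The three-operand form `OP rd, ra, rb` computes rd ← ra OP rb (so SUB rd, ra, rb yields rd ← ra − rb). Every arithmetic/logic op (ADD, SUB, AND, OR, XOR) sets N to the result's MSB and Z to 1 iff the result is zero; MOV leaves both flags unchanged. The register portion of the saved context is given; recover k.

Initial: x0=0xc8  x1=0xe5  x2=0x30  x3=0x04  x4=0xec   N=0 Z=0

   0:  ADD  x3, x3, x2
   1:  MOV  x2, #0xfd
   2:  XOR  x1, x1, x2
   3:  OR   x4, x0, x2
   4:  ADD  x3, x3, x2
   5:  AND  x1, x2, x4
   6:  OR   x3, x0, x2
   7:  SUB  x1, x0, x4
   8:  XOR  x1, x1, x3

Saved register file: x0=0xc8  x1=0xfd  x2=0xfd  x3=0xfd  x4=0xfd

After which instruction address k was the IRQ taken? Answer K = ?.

after  0: x0=0xc8 x1=0xe5 x2=0x30 x3=0x34 x4=0xec  N=0 Z=0
after  1: x0=0xc8 x1=0xe5 x2=0xfd x3=0x34 x4=0xec  N=0 Z=0
after  2: x0=0xc8 x1=0x18 x2=0xfd x3=0x34 x4=0xec  N=0 Z=0
after  3: x0=0xc8 x1=0x18 x2=0xfd x3=0x34 x4=0xfd  N=1 Z=0
after  4: x0=0xc8 x1=0x18 x2=0xfd x3=0x31 x4=0xfd  N=0 Z=0
after  5: x0=0xc8 x1=0xfd x2=0xfd x3=0x31 x4=0xfd  N=1 Z=0
after  6: x0=0xc8 x1=0xfd x2=0xfd x3=0xfd x4=0xfd  N=1 Z=0
-- IRQ taken; context saved, return-PC = 7 --

K = 6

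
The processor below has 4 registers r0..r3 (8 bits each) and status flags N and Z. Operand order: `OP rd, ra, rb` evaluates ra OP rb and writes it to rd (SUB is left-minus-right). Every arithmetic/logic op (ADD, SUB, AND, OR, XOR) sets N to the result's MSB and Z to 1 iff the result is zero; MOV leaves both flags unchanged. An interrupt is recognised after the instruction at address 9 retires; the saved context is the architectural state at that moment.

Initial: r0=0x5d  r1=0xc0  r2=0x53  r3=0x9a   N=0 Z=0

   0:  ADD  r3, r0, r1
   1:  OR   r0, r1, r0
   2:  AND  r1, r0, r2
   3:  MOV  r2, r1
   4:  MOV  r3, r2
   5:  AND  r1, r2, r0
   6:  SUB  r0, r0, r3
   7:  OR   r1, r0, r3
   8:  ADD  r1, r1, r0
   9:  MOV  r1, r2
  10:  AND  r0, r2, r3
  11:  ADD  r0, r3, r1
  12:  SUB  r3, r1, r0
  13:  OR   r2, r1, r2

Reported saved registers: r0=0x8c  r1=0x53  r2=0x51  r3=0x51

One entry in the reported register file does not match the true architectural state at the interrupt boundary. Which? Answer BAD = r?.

after  0: r0=0x5d r1=0xc0 r2=0x53 r3=0x1d  N=0 Z=0
after  1: r0=0xdd r1=0xc0 r2=0x53 r3=0x1d  N=1 Z=0
after  2: r0=0xdd r1=0x51 r2=0x53 r3=0x1d  N=0 Z=0
after  3: r0=0xdd r1=0x51 r2=0x51 r3=0x1d  N=0 Z=0
after  4: r0=0xdd r1=0x51 r2=0x51 r3=0x51  N=0 Z=0
after  5: r0=0xdd r1=0x51 r2=0x51 r3=0x51  N=0 Z=0
after  6: r0=0x8c r1=0x51 r2=0x51 r3=0x51  N=1 Z=0
after  7: r0=0x8c r1=0xdd r2=0x51 r3=0x51  N=1 Z=0
after  8: r0=0x8c r1=0x69 r2=0x51 r3=0x51  N=0 Z=0
after  9: r0=0x8c r1=0x51 r2=0x51 r3=0x51  N=0 Z=0
-- IRQ taken; context saved, return-PC = 10 --
mismatch: r1: reported 0x53 vs actual 0x51

BAD = r1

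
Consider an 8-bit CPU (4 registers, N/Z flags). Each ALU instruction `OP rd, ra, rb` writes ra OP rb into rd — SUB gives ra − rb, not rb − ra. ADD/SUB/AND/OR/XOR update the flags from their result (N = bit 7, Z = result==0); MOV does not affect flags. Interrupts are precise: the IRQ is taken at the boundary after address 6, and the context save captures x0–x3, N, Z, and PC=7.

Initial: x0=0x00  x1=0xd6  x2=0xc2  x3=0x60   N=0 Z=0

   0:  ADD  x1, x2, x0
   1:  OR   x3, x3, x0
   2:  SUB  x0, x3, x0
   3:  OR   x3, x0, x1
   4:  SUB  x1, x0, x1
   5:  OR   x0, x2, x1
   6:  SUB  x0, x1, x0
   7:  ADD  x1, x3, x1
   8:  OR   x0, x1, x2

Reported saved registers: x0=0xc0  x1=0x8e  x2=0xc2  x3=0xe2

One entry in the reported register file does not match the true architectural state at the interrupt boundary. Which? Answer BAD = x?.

after  0: x0=0x00 x1=0xc2 x2=0xc2 x3=0x60  N=1 Z=0
after  1: x0=0x00 x1=0xc2 x2=0xc2 x3=0x60  N=0 Z=0
after  2: x0=0x60 x1=0xc2 x2=0xc2 x3=0x60  N=0 Z=0
after  3: x0=0x60 x1=0xc2 x2=0xc2 x3=0xe2  N=1 Z=0
after  4: x0=0x60 x1=0x9e x2=0xc2 x3=0xe2  N=1 Z=0
after  5: x0=0xde x1=0x9e x2=0xc2 x3=0xe2  N=1 Z=0
after  6: x0=0xc0 x1=0x9e x2=0xc2 x3=0xe2  N=1 Z=0
-- IRQ taken; context saved, return-PC = 7 --
mismatch: x1: reported 0x8e vs actual 0x9e

BAD = x1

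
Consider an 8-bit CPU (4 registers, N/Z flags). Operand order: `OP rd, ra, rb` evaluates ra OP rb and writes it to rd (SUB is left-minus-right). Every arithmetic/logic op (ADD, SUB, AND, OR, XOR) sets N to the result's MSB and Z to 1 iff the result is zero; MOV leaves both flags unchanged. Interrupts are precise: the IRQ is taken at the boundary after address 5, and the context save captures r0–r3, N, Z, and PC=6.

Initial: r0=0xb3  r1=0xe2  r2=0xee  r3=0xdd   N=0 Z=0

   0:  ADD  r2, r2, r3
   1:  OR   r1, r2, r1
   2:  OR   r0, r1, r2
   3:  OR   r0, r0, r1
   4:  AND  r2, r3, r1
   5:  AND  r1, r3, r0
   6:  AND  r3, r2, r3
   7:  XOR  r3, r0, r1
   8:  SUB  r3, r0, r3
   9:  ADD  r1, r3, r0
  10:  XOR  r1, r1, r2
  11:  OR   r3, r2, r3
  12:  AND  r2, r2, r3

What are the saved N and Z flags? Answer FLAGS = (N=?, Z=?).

FLAGS = (N=1, Z=0)

after  0: r0=0xb3 r1=0xe2 r2=0xcb r3=0xdd  N=1 Z=0
after  1: r0=0xb3 r1=0xeb r2=0xcb r3=0xdd  N=1 Z=0
after  2: r0=0xeb r1=0xeb r2=0xcb r3=0xdd  N=1 Z=0
after  3: r0=0xeb r1=0xeb r2=0xcb r3=0xdd  N=1 Z=0
after  4: r0=0xeb r1=0xeb r2=0xc9 r3=0xdd  N=1 Z=0
after  5: r0=0xeb r1=0xc9 r2=0xc9 r3=0xdd  N=1 Z=0
-- IRQ taken; context saved, return-PC = 6 --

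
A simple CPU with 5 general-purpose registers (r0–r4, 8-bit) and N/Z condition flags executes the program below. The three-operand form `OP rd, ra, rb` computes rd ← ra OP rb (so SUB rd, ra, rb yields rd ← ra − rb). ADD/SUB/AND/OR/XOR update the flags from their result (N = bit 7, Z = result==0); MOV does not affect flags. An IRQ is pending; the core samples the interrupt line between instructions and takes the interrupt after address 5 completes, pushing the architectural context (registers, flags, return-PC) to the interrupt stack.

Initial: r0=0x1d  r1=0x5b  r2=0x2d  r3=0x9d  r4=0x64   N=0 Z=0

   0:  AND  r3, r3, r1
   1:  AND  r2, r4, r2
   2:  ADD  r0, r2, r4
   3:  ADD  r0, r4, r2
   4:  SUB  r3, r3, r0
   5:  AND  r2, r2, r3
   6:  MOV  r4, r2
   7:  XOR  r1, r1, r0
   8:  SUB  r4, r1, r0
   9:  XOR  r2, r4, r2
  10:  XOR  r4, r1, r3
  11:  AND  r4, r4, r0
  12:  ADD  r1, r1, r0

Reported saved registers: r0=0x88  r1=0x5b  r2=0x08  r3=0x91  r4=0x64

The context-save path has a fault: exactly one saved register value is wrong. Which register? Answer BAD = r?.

BAD = r2

after  0: r0=0x1d r1=0x5b r2=0x2d r3=0x19 r4=0x64  N=0 Z=0
after  1: r0=0x1d r1=0x5b r2=0x24 r3=0x19 r4=0x64  N=0 Z=0
after  2: r0=0x88 r1=0x5b r2=0x24 r3=0x19 r4=0x64  N=1 Z=0
after  3: r0=0x88 r1=0x5b r2=0x24 r3=0x19 r4=0x64  N=1 Z=0
after  4: r0=0x88 r1=0x5b r2=0x24 r3=0x91 r4=0x64  N=1 Z=0
after  5: r0=0x88 r1=0x5b r2=0x00 r3=0x91 r4=0x64  N=0 Z=1
-- IRQ taken; context saved, return-PC = 6 --
mismatch: r2: reported 0x08 vs actual 0x00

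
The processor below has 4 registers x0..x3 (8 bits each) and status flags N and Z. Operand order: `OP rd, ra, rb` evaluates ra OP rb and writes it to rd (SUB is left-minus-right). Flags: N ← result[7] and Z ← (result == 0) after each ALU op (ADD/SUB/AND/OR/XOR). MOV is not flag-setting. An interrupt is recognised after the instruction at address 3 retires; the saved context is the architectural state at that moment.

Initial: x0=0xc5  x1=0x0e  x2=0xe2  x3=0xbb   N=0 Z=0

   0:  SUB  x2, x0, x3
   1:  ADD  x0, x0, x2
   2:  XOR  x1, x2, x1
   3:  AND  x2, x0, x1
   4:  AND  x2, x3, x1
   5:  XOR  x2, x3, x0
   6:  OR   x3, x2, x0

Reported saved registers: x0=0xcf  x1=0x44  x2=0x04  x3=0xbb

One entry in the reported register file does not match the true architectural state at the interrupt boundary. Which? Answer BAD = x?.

after  0: x0=0xc5 x1=0x0e x2=0x0a x3=0xbb  N=0 Z=0
after  1: x0=0xcf x1=0x0e x2=0x0a x3=0xbb  N=1 Z=0
after  2: x0=0xcf x1=0x04 x2=0x0a x3=0xbb  N=0 Z=0
after  3: x0=0xcf x1=0x04 x2=0x04 x3=0xbb  N=0 Z=0
-- IRQ taken; context saved, return-PC = 4 --
mismatch: x1: reported 0x44 vs actual 0x04

BAD = x1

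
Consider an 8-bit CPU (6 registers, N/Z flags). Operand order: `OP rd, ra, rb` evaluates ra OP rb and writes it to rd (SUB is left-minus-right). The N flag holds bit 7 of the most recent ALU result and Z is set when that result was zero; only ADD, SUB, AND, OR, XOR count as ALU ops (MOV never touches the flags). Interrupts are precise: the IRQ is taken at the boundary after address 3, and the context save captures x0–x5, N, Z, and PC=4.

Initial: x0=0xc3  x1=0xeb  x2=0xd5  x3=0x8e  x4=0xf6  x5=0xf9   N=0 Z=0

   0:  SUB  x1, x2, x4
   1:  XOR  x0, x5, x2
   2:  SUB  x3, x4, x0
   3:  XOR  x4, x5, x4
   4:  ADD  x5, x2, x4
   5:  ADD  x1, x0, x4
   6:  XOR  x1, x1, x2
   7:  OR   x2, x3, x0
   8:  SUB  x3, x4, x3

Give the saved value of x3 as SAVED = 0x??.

after  0: x0=0xc3 x1=0xdf x2=0xd5 x3=0x8e x4=0xf6 x5=0xf9  N=1 Z=0
after  1: x0=0x2c x1=0xdf x2=0xd5 x3=0x8e x4=0xf6 x5=0xf9  N=0 Z=0
after  2: x0=0x2c x1=0xdf x2=0xd5 x3=0xca x4=0xf6 x5=0xf9  N=1 Z=0
after  3: x0=0x2c x1=0xdf x2=0xd5 x3=0xca x4=0x0f x5=0xf9  N=0 Z=0
-- IRQ taken; context saved, return-PC = 4 --

SAVED = 0xca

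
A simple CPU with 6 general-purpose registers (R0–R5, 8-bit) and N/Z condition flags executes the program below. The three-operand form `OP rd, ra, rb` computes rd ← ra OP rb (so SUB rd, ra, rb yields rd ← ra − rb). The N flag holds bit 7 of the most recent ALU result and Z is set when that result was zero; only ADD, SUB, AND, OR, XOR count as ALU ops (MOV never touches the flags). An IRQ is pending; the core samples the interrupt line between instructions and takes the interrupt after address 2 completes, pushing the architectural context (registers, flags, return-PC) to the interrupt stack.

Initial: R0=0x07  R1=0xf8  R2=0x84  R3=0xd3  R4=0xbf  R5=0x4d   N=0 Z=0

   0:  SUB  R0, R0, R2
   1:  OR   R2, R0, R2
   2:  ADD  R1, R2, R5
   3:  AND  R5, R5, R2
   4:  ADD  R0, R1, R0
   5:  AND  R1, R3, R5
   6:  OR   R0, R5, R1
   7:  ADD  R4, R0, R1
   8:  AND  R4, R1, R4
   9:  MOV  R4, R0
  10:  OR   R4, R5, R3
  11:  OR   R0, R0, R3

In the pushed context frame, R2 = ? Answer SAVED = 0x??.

SAVED = 0x87

after  0: R0=0x83 R1=0xf8 R2=0x84 R3=0xd3 R4=0xbf R5=0x4d  N=1 Z=0
after  1: R0=0x83 R1=0xf8 R2=0x87 R3=0xd3 R4=0xbf R5=0x4d  N=1 Z=0
after  2: R0=0x83 R1=0xd4 R2=0x87 R3=0xd3 R4=0xbf R5=0x4d  N=1 Z=0
-- IRQ taken; context saved, return-PC = 3 --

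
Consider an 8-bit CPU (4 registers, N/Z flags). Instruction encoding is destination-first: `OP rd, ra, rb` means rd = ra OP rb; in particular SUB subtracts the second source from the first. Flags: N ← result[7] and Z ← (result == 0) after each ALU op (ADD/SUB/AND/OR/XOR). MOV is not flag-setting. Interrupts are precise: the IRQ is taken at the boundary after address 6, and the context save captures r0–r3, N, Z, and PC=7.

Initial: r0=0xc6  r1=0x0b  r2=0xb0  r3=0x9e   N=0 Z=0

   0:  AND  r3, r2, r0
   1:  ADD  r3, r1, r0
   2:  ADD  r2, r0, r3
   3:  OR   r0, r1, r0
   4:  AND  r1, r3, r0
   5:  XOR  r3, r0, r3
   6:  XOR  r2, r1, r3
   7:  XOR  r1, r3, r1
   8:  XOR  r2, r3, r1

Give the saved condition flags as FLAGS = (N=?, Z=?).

after  0: r0=0xc6 r1=0x0b r2=0xb0 r3=0x80  N=1 Z=0
after  1: r0=0xc6 r1=0x0b r2=0xb0 r3=0xd1  N=1 Z=0
after  2: r0=0xc6 r1=0x0b r2=0x97 r3=0xd1  N=1 Z=0
after  3: r0=0xcf r1=0x0b r2=0x97 r3=0xd1  N=1 Z=0
after  4: r0=0xcf r1=0xc1 r2=0x97 r3=0xd1  N=1 Z=0
after  5: r0=0xcf r1=0xc1 r2=0x97 r3=0x1e  N=0 Z=0
after  6: r0=0xcf r1=0xc1 r2=0xdf r3=0x1e  N=1 Z=0
-- IRQ taken; context saved, return-PC = 7 --

FLAGS = (N=1, Z=0)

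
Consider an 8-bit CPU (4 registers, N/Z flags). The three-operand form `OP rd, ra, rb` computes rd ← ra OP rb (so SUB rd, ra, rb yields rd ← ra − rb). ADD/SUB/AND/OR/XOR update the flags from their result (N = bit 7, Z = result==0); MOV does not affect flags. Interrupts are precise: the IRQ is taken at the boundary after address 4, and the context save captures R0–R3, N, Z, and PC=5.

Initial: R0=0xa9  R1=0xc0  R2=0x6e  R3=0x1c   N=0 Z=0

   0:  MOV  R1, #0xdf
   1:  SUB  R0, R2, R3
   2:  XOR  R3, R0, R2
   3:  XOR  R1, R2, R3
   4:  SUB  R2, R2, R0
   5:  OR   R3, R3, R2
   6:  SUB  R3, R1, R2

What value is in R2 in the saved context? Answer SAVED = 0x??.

SAVED = 0x1c

after  0: R0=0xa9 R1=0xdf R2=0x6e R3=0x1c  N=0 Z=0
after  1: R0=0x52 R1=0xdf R2=0x6e R3=0x1c  N=0 Z=0
after  2: R0=0x52 R1=0xdf R2=0x6e R3=0x3c  N=0 Z=0
after  3: R0=0x52 R1=0x52 R2=0x6e R3=0x3c  N=0 Z=0
after  4: R0=0x52 R1=0x52 R2=0x1c R3=0x3c  N=0 Z=0
-- IRQ taken; context saved, return-PC = 5 --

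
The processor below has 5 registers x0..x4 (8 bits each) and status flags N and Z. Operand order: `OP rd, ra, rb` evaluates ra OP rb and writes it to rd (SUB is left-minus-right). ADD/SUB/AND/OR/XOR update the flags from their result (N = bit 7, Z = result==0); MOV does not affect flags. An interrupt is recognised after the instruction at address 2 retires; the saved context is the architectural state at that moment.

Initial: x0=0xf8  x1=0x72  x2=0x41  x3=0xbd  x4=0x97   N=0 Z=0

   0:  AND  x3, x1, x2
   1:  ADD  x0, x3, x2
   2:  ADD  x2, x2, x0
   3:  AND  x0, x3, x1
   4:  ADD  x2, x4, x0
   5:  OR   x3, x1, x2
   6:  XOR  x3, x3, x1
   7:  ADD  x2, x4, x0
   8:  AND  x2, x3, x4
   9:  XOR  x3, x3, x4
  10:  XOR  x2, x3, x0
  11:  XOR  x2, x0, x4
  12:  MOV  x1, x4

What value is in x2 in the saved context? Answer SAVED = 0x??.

after  0: x0=0xf8 x1=0x72 x2=0x41 x3=0x40 x4=0x97  N=0 Z=0
after  1: x0=0x81 x1=0x72 x2=0x41 x3=0x40 x4=0x97  N=1 Z=0
after  2: x0=0x81 x1=0x72 x2=0xc2 x3=0x40 x4=0x97  N=1 Z=0
-- IRQ taken; context saved, return-PC = 3 --

SAVED = 0xc2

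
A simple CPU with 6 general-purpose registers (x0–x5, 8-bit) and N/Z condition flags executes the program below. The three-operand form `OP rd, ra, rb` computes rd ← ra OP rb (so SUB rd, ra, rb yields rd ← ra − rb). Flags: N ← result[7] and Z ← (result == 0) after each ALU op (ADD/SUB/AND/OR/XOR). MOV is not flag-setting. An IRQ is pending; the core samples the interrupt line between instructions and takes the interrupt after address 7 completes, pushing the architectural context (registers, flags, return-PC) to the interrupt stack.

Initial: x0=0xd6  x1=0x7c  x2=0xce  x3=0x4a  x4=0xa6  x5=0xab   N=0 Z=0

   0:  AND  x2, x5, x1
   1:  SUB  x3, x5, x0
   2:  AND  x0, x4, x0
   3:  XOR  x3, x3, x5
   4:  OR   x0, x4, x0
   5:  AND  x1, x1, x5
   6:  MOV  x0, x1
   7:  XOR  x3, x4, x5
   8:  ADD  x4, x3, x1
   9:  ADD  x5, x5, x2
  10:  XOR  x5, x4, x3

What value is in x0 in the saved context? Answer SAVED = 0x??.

after  0: x0=0xd6 x1=0x7c x2=0x28 x3=0x4a x4=0xa6 x5=0xab  N=0 Z=0
after  1: x0=0xd6 x1=0x7c x2=0x28 x3=0xd5 x4=0xa6 x5=0xab  N=1 Z=0
after  2: x0=0x86 x1=0x7c x2=0x28 x3=0xd5 x4=0xa6 x5=0xab  N=1 Z=0
after  3: x0=0x86 x1=0x7c x2=0x28 x3=0x7e x4=0xa6 x5=0xab  N=0 Z=0
after  4: x0=0xa6 x1=0x7c x2=0x28 x3=0x7e x4=0xa6 x5=0xab  N=1 Z=0
after  5: x0=0xa6 x1=0x28 x2=0x28 x3=0x7e x4=0xa6 x5=0xab  N=0 Z=0
after  6: x0=0x28 x1=0x28 x2=0x28 x3=0x7e x4=0xa6 x5=0xab  N=0 Z=0
after  7: x0=0x28 x1=0x28 x2=0x28 x3=0x0d x4=0xa6 x5=0xab  N=0 Z=0
-- IRQ taken; context saved, return-PC = 8 --

SAVED = 0x28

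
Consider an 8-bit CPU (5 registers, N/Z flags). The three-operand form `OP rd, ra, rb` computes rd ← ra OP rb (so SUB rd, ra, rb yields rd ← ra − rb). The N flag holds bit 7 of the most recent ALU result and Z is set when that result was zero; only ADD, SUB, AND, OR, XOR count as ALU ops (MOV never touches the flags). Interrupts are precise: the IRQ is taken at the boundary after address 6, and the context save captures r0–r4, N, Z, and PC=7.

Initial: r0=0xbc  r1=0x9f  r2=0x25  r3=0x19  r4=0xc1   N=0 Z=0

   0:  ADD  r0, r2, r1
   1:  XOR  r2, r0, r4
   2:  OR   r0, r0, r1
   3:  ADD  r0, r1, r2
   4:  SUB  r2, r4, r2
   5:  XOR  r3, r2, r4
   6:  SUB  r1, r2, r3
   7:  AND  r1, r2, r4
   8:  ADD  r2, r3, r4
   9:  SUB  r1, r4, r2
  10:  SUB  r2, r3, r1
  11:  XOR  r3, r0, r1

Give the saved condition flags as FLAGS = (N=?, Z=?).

FLAGS = (N=0, Z=0)

after  0: r0=0xc4 r1=0x9f r2=0x25 r3=0x19 r4=0xc1  N=1 Z=0
after  1: r0=0xc4 r1=0x9f r2=0x05 r3=0x19 r4=0xc1  N=0 Z=0
after  2: r0=0xdf r1=0x9f r2=0x05 r3=0x19 r4=0xc1  N=1 Z=0
after  3: r0=0xa4 r1=0x9f r2=0x05 r3=0x19 r4=0xc1  N=1 Z=0
after  4: r0=0xa4 r1=0x9f r2=0xbc r3=0x19 r4=0xc1  N=1 Z=0
after  5: r0=0xa4 r1=0x9f r2=0xbc r3=0x7d r4=0xc1  N=0 Z=0
after  6: r0=0xa4 r1=0x3f r2=0xbc r3=0x7d r4=0xc1  N=0 Z=0
-- IRQ taken; context saved, return-PC = 7 --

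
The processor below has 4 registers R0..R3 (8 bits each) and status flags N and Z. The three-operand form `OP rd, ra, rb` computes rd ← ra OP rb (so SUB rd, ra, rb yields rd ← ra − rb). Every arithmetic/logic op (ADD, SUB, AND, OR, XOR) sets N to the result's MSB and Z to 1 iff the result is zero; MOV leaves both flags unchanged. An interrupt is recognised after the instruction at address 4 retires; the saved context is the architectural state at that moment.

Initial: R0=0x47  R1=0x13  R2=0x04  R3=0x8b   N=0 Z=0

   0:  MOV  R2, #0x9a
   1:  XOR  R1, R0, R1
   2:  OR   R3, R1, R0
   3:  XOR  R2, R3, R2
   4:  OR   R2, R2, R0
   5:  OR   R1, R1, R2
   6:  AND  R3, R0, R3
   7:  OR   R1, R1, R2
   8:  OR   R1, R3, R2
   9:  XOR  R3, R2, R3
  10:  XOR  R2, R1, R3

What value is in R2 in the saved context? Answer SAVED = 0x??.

after  0: R0=0x47 R1=0x13 R2=0x9a R3=0x8b  N=0 Z=0
after  1: R0=0x47 R1=0x54 R2=0x9a R3=0x8b  N=0 Z=0
after  2: R0=0x47 R1=0x54 R2=0x9a R3=0x57  N=0 Z=0
after  3: R0=0x47 R1=0x54 R2=0xcd R3=0x57  N=1 Z=0
after  4: R0=0x47 R1=0x54 R2=0xcf R3=0x57  N=1 Z=0
-- IRQ taken; context saved, return-PC = 5 --

SAVED = 0xcf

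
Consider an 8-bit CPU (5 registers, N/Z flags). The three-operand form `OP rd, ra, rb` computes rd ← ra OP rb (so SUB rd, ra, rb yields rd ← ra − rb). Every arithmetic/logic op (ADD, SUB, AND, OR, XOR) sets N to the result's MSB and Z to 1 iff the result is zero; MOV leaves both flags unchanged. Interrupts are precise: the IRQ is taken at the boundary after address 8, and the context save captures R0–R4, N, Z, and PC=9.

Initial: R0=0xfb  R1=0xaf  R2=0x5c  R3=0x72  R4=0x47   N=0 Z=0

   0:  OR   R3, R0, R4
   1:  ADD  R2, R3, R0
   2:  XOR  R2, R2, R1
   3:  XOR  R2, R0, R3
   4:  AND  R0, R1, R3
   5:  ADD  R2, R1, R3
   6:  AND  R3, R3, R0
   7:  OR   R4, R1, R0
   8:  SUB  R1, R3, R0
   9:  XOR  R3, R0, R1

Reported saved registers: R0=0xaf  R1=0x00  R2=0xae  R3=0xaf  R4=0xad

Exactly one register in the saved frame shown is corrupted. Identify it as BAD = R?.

BAD = R4

after  0: R0=0xfb R1=0xaf R2=0x5c R3=0xff R4=0x47  N=1 Z=0
after  1: R0=0xfb R1=0xaf R2=0xfa R3=0xff R4=0x47  N=1 Z=0
after  2: R0=0xfb R1=0xaf R2=0x55 R3=0xff R4=0x47  N=0 Z=0
after  3: R0=0xfb R1=0xaf R2=0x04 R3=0xff R4=0x47  N=0 Z=0
after  4: R0=0xaf R1=0xaf R2=0x04 R3=0xff R4=0x47  N=1 Z=0
after  5: R0=0xaf R1=0xaf R2=0xae R3=0xff R4=0x47  N=1 Z=0
after  6: R0=0xaf R1=0xaf R2=0xae R3=0xaf R4=0x47  N=1 Z=0
after  7: R0=0xaf R1=0xaf R2=0xae R3=0xaf R4=0xaf  N=1 Z=0
after  8: R0=0xaf R1=0x00 R2=0xae R3=0xaf R4=0xaf  N=0 Z=1
-- IRQ taken; context saved, return-PC = 9 --
mismatch: R4: reported 0xad vs actual 0xaf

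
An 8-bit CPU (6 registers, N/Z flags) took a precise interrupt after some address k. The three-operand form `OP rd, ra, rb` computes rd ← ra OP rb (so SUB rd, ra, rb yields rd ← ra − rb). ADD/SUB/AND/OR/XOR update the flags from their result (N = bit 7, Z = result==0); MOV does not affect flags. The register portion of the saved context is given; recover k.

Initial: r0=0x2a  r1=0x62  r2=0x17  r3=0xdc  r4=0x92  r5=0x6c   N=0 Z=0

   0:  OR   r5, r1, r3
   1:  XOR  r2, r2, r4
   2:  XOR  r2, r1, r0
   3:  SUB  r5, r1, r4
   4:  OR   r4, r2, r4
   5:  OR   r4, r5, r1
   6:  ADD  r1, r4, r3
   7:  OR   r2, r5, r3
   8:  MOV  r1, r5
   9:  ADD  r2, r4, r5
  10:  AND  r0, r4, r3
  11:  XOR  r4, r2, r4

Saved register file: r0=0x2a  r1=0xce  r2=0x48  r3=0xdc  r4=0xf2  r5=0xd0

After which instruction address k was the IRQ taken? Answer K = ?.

after  0: r0=0x2a r1=0x62 r2=0x17 r3=0xdc r4=0x92 r5=0xfe  N=1 Z=0
after  1: r0=0x2a r1=0x62 r2=0x85 r3=0xdc r4=0x92 r5=0xfe  N=1 Z=0
after  2: r0=0x2a r1=0x62 r2=0x48 r3=0xdc r4=0x92 r5=0xfe  N=0 Z=0
after  3: r0=0x2a r1=0x62 r2=0x48 r3=0xdc r4=0x92 r5=0xd0  N=1 Z=0
after  4: r0=0x2a r1=0x62 r2=0x48 r3=0xdc r4=0xda r5=0xd0  N=1 Z=0
after  5: r0=0x2a r1=0x62 r2=0x48 r3=0xdc r4=0xf2 r5=0xd0  N=1 Z=0
after  6: r0=0x2a r1=0xce r2=0x48 r3=0xdc r4=0xf2 r5=0xd0  N=1 Z=0
-- IRQ taken; context saved, return-PC = 7 --

K = 6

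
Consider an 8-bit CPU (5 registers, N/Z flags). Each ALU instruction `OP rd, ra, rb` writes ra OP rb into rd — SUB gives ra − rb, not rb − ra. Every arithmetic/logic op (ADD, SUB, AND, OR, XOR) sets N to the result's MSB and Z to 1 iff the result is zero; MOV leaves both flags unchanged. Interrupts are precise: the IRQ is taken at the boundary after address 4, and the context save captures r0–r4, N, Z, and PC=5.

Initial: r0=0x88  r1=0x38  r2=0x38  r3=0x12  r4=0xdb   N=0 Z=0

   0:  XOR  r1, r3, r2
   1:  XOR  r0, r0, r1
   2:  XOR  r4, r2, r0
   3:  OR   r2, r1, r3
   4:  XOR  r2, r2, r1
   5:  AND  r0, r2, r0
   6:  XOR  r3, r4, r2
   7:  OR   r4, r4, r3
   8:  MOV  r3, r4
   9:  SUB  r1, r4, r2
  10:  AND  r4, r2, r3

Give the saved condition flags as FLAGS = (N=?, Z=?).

after  0: r0=0x88 r1=0x2a r2=0x38 r3=0x12 r4=0xdb  N=0 Z=0
after  1: r0=0xa2 r1=0x2a r2=0x38 r3=0x12 r4=0xdb  N=1 Z=0
after  2: r0=0xa2 r1=0x2a r2=0x38 r3=0x12 r4=0x9a  N=1 Z=0
after  3: r0=0xa2 r1=0x2a r2=0x3a r3=0x12 r4=0x9a  N=0 Z=0
after  4: r0=0xa2 r1=0x2a r2=0x10 r3=0x12 r4=0x9a  N=0 Z=0
-- IRQ taken; context saved, return-PC = 5 --

FLAGS = (N=0, Z=0)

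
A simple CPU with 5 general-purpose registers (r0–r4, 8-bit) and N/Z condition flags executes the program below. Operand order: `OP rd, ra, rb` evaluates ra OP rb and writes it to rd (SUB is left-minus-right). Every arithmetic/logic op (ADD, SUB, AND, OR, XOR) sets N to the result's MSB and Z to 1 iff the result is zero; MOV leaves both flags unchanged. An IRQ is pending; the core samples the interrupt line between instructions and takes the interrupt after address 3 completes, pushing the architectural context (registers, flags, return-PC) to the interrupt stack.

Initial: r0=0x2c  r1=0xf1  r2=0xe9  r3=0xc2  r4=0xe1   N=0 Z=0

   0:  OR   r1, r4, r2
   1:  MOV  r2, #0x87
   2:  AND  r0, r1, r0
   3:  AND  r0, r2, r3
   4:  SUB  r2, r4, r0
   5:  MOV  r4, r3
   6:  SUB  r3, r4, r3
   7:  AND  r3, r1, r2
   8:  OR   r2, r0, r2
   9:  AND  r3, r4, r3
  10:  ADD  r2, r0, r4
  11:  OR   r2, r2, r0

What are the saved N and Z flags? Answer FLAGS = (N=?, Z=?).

FLAGS = (N=1, Z=0)

after  0: r0=0x2c r1=0xe9 r2=0xe9 r3=0xc2 r4=0xe1  N=1 Z=0
after  1: r0=0x2c r1=0xe9 r2=0x87 r3=0xc2 r4=0xe1  N=1 Z=0
after  2: r0=0x28 r1=0xe9 r2=0x87 r3=0xc2 r4=0xe1  N=0 Z=0
after  3: r0=0x82 r1=0xe9 r2=0x87 r3=0xc2 r4=0xe1  N=1 Z=0
-- IRQ taken; context saved, return-PC = 4 --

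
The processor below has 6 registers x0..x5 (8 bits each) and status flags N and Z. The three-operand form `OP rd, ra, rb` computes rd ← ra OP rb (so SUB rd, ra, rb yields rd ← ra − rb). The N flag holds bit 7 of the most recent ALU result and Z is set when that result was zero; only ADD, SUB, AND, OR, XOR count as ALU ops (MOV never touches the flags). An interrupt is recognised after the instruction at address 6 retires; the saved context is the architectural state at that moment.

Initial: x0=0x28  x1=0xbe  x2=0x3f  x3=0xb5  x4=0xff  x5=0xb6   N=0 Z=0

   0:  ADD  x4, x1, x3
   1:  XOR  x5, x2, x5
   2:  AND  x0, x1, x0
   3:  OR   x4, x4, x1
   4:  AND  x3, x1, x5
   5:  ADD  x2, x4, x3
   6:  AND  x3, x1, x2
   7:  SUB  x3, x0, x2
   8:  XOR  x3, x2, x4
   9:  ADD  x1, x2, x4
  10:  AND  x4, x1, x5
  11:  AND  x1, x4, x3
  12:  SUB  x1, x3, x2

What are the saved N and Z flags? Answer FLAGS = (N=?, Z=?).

after  0: x0=0x28 x1=0xbe x2=0x3f x3=0xb5 x4=0x73 x5=0xb6  N=0 Z=0
after  1: x0=0x28 x1=0xbe x2=0x3f x3=0xb5 x4=0x73 x5=0x89  N=1 Z=0
after  2: x0=0x28 x1=0xbe x2=0x3f x3=0xb5 x4=0x73 x5=0x89  N=0 Z=0
after  3: x0=0x28 x1=0xbe x2=0x3f x3=0xb5 x4=0xff x5=0x89  N=1 Z=0
after  4: x0=0x28 x1=0xbe x2=0x3f x3=0x88 x4=0xff x5=0x89  N=1 Z=0
after  5: x0=0x28 x1=0xbe x2=0x87 x3=0x88 x4=0xff x5=0x89  N=1 Z=0
after  6: x0=0x28 x1=0xbe x2=0x87 x3=0x86 x4=0xff x5=0x89  N=1 Z=0
-- IRQ taken; context saved, return-PC = 7 --

FLAGS = (N=1, Z=0)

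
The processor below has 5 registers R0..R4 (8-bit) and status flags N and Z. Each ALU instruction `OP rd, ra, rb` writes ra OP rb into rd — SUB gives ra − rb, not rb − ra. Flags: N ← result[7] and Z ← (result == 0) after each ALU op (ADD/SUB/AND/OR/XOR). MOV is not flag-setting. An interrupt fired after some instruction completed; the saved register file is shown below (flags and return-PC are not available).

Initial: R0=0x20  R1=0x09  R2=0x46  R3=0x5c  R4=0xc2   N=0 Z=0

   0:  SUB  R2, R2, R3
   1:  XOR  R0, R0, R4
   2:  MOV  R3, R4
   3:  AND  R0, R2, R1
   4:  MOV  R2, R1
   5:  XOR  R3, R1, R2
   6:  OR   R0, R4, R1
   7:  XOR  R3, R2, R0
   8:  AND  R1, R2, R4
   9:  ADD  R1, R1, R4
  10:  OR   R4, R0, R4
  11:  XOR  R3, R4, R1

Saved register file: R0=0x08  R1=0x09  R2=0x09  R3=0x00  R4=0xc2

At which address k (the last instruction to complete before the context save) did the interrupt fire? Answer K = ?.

after  0: R0=0x20 R1=0x09 R2=0xea R3=0x5c R4=0xc2  N=1 Z=0
after  1: R0=0xe2 R1=0x09 R2=0xea R3=0x5c R4=0xc2  N=1 Z=0
after  2: R0=0xe2 R1=0x09 R2=0xea R3=0xc2 R4=0xc2  N=1 Z=0
after  3: R0=0x08 R1=0x09 R2=0xea R3=0xc2 R4=0xc2  N=0 Z=0
after  4: R0=0x08 R1=0x09 R2=0x09 R3=0xc2 R4=0xc2  N=0 Z=0
after  5: R0=0x08 R1=0x09 R2=0x09 R3=0x00 R4=0xc2  N=0 Z=1
-- IRQ taken; context saved, return-PC = 6 --

K = 5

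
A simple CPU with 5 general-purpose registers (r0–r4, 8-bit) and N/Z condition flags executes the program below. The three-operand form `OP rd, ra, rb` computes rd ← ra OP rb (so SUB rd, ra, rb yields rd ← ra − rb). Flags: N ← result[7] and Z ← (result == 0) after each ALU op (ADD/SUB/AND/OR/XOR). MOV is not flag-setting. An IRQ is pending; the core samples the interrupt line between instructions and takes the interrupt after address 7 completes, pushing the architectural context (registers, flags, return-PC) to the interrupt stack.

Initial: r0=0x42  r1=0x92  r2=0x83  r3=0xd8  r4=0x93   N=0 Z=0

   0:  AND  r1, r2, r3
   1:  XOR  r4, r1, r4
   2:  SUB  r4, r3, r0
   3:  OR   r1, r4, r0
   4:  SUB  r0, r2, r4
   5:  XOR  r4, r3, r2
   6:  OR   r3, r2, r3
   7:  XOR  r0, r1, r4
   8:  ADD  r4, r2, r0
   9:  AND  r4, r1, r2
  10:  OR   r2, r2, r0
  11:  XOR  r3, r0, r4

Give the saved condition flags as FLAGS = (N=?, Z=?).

after  0: r0=0x42 r1=0x80 r2=0x83 r3=0xd8 r4=0x93  N=1 Z=0
after  1: r0=0x42 r1=0x80 r2=0x83 r3=0xd8 r4=0x13  N=0 Z=0
after  2: r0=0x42 r1=0x80 r2=0x83 r3=0xd8 r4=0x96  N=1 Z=0
after  3: r0=0x42 r1=0xd6 r2=0x83 r3=0xd8 r4=0x96  N=1 Z=0
after  4: r0=0xed r1=0xd6 r2=0x83 r3=0xd8 r4=0x96  N=1 Z=0
after  5: r0=0xed r1=0xd6 r2=0x83 r3=0xd8 r4=0x5b  N=0 Z=0
after  6: r0=0xed r1=0xd6 r2=0x83 r3=0xdb r4=0x5b  N=1 Z=0
after  7: r0=0x8d r1=0xd6 r2=0x83 r3=0xdb r4=0x5b  N=1 Z=0
-- IRQ taken; context saved, return-PC = 8 --

FLAGS = (N=1, Z=0)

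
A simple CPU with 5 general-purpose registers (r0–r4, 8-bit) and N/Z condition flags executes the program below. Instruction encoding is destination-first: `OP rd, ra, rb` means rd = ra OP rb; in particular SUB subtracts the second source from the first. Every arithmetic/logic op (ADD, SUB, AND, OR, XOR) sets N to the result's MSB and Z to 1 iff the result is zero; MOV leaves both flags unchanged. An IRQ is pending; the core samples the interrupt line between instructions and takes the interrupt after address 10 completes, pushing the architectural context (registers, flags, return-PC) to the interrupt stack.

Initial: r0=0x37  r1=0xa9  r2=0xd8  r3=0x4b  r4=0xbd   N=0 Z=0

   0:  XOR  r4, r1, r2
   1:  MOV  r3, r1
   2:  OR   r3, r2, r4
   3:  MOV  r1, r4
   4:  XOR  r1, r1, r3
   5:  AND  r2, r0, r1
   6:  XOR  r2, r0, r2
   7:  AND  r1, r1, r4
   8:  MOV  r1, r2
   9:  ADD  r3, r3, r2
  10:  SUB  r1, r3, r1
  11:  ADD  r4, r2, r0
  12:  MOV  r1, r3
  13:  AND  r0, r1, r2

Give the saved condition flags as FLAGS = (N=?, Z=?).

FLAGS = (N=1, Z=0)

after  0: r0=0x37 r1=0xa9 r2=0xd8 r3=0x4b r4=0x71  N=0 Z=0
after  1: r0=0x37 r1=0xa9 r2=0xd8 r3=0xa9 r4=0x71  N=0 Z=0
after  2: r0=0x37 r1=0xa9 r2=0xd8 r3=0xf9 r4=0x71  N=1 Z=0
after  3: r0=0x37 r1=0x71 r2=0xd8 r3=0xf9 r4=0x71  N=1 Z=0
after  4: r0=0x37 r1=0x88 r2=0xd8 r3=0xf9 r4=0x71  N=1 Z=0
after  5: r0=0x37 r1=0x88 r2=0x00 r3=0xf9 r4=0x71  N=0 Z=1
after  6: r0=0x37 r1=0x88 r2=0x37 r3=0xf9 r4=0x71  N=0 Z=0
after  7: r0=0x37 r1=0x00 r2=0x37 r3=0xf9 r4=0x71  N=0 Z=1
after  8: r0=0x37 r1=0x37 r2=0x37 r3=0xf9 r4=0x71  N=0 Z=1
after  9: r0=0x37 r1=0x37 r2=0x37 r3=0x30 r4=0x71  N=0 Z=0
after 10: r0=0x37 r1=0xf9 r2=0x37 r3=0x30 r4=0x71  N=1 Z=0
-- IRQ taken; context saved, return-PC = 11 --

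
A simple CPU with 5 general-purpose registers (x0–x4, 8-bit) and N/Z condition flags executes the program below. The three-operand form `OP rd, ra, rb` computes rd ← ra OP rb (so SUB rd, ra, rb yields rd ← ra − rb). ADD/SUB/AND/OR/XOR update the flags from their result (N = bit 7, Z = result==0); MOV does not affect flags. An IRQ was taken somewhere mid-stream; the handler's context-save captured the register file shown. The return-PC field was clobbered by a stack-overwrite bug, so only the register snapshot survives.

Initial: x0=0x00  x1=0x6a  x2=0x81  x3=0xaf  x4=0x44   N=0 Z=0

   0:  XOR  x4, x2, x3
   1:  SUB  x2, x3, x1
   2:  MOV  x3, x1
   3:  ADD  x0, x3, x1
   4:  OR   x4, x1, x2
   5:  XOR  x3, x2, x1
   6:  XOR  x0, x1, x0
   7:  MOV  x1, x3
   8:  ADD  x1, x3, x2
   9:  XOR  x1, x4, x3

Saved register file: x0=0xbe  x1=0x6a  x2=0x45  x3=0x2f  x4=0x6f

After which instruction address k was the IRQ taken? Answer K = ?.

after  0: x0=0x00 x1=0x6a x2=0x81 x3=0xaf x4=0x2e  N=0 Z=0
after  1: x0=0x00 x1=0x6a x2=0x45 x3=0xaf x4=0x2e  N=0 Z=0
after  2: x0=0x00 x1=0x6a x2=0x45 x3=0x6a x4=0x2e  N=0 Z=0
after  3: x0=0xd4 x1=0x6a x2=0x45 x3=0x6a x4=0x2e  N=1 Z=0
after  4: x0=0xd4 x1=0x6a x2=0x45 x3=0x6a x4=0x6f  N=0 Z=0
after  5: x0=0xd4 x1=0x6a x2=0x45 x3=0x2f x4=0x6f  N=0 Z=0
after  6: x0=0xbe x1=0x6a x2=0x45 x3=0x2f x4=0x6f  N=1 Z=0
-- IRQ taken; context saved, return-PC = 7 --

K = 6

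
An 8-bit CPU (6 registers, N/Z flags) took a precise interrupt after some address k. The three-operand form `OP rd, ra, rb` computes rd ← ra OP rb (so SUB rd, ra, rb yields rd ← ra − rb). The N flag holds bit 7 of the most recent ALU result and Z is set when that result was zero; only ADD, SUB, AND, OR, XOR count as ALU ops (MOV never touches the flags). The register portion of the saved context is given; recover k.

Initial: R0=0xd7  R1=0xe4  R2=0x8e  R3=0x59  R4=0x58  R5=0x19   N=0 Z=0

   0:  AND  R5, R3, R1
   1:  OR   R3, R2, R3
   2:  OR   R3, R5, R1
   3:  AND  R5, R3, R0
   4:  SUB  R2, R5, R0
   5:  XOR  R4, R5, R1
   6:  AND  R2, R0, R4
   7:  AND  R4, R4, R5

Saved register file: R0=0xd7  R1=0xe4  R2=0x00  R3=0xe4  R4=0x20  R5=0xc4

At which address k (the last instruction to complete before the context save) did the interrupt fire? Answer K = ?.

after  0: R0=0xd7 R1=0xe4 R2=0x8e R3=0x59 R4=0x58 R5=0x40  N=0 Z=0
after  1: R0=0xd7 R1=0xe4 R2=0x8e R3=0xdf R4=0x58 R5=0x40  N=1 Z=0
after  2: R0=0xd7 R1=0xe4 R2=0x8e R3=0xe4 R4=0x58 R5=0x40  N=1 Z=0
after  3: R0=0xd7 R1=0xe4 R2=0x8e R3=0xe4 R4=0x58 R5=0xc4  N=1 Z=0
after  4: R0=0xd7 R1=0xe4 R2=0xed R3=0xe4 R4=0x58 R5=0xc4  N=1 Z=0
after  5: R0=0xd7 R1=0xe4 R2=0xed R3=0xe4 R4=0x20 R5=0xc4  N=0 Z=0
after  6: R0=0xd7 R1=0xe4 R2=0x00 R3=0xe4 R4=0x20 R5=0xc4  N=0 Z=1
-- IRQ taken; context saved, return-PC = 7 --

K = 6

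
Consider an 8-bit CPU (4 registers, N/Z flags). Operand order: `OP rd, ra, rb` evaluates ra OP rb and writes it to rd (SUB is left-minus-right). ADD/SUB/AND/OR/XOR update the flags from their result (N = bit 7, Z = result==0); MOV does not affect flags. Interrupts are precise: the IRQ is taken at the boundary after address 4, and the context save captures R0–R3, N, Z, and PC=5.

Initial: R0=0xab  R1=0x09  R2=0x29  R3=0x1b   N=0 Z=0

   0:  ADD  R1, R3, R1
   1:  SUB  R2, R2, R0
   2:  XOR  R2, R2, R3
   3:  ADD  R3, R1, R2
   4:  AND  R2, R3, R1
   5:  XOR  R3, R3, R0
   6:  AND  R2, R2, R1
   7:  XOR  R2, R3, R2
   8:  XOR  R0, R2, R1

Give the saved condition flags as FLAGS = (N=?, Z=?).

FLAGS = (N=0, Z=1)

after  0: R0=0xab R1=0x24 R2=0x29 R3=0x1b  N=0 Z=0
after  1: R0=0xab R1=0x24 R2=0x7e R3=0x1b  N=0 Z=0
after  2: R0=0xab R1=0x24 R2=0x65 R3=0x1b  N=0 Z=0
after  3: R0=0xab R1=0x24 R2=0x65 R3=0x89  N=1 Z=0
after  4: R0=0xab R1=0x24 R2=0x00 R3=0x89  N=0 Z=1
-- IRQ taken; context saved, return-PC = 5 --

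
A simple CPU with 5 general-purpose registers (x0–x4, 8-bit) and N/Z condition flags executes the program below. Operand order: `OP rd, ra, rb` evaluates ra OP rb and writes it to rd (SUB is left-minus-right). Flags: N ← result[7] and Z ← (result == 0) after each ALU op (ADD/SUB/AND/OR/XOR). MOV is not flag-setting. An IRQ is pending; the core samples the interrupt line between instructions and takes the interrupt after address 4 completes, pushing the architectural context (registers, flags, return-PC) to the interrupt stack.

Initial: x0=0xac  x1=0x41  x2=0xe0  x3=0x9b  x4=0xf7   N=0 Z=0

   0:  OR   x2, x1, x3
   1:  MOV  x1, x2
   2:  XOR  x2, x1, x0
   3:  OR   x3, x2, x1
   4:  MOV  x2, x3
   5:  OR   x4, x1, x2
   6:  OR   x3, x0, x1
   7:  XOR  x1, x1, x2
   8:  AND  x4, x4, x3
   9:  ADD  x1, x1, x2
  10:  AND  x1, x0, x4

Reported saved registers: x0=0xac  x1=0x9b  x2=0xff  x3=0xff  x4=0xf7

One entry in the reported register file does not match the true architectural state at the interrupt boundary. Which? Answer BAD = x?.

BAD = x1

after  0: x0=0xac x1=0x41 x2=0xdb x3=0x9b x4=0xf7  N=1 Z=0
after  1: x0=0xac x1=0xdb x2=0xdb x3=0x9b x4=0xf7  N=1 Z=0
after  2: x0=0xac x1=0xdb x2=0x77 x3=0x9b x4=0xf7  N=0 Z=0
after  3: x0=0xac x1=0xdb x2=0x77 x3=0xff x4=0xf7  N=1 Z=0
after  4: x0=0xac x1=0xdb x2=0xff x3=0xff x4=0xf7  N=1 Z=0
-- IRQ taken; context saved, return-PC = 5 --
mismatch: x1: reported 0x9b vs actual 0xdb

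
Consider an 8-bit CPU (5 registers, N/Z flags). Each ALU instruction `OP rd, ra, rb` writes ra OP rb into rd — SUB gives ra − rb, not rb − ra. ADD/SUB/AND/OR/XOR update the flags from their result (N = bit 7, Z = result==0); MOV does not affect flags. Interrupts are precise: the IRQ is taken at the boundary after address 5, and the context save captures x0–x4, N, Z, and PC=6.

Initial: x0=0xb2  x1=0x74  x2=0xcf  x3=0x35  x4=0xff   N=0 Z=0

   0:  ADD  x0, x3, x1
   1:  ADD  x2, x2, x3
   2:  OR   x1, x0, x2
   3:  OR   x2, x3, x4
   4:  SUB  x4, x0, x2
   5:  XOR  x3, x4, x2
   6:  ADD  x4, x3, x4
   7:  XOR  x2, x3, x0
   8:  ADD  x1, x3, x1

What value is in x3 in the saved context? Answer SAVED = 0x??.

after  0: x0=0xa9 x1=0x74 x2=0xcf x3=0x35 x4=0xff  N=1 Z=0
after  1: x0=0xa9 x1=0x74 x2=0x04 x3=0x35 x4=0xff  N=0 Z=0
after  2: x0=0xa9 x1=0xad x2=0x04 x3=0x35 x4=0xff  N=1 Z=0
after  3: x0=0xa9 x1=0xad x2=0xff x3=0x35 x4=0xff  N=1 Z=0
after  4: x0=0xa9 x1=0xad x2=0xff x3=0x35 x4=0xaa  N=1 Z=0
after  5: x0=0xa9 x1=0xad x2=0xff x3=0x55 x4=0xaa  N=0 Z=0
-- IRQ taken; context saved, return-PC = 6 --

SAVED = 0x55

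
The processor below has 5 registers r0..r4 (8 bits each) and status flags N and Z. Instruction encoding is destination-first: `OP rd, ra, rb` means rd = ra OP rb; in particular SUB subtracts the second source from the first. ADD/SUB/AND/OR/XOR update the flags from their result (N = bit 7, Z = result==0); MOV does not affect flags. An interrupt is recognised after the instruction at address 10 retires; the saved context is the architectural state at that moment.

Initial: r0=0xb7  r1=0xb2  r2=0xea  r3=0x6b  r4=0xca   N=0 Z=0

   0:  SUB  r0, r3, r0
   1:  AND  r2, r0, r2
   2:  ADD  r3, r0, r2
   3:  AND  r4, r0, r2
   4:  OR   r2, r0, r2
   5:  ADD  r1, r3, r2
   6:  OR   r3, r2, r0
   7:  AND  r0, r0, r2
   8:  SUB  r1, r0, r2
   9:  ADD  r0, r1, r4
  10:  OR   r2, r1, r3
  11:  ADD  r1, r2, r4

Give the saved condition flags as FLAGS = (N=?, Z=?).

after  0: r0=0xb4 r1=0xb2 r2=0xea r3=0x6b r4=0xca  N=1 Z=0
after  1: r0=0xb4 r1=0xb2 r2=0xa0 r3=0x6b r4=0xca  N=1 Z=0
after  2: r0=0xb4 r1=0xb2 r2=0xa0 r3=0x54 r4=0xca  N=0 Z=0
after  3: r0=0xb4 r1=0xb2 r2=0xa0 r3=0x54 r4=0xa0  N=1 Z=0
after  4: r0=0xb4 r1=0xb2 r2=0xb4 r3=0x54 r4=0xa0  N=1 Z=0
after  5: r0=0xb4 r1=0x08 r2=0xb4 r3=0x54 r4=0xa0  N=0 Z=0
after  6: r0=0xb4 r1=0x08 r2=0xb4 r3=0xb4 r4=0xa0  N=1 Z=0
after  7: r0=0xb4 r1=0x08 r2=0xb4 r3=0xb4 r4=0xa0  N=1 Z=0
after  8: r0=0xb4 r1=0x00 r2=0xb4 r3=0xb4 r4=0xa0  N=0 Z=1
after  9: r0=0xa0 r1=0x00 r2=0xb4 r3=0xb4 r4=0xa0  N=1 Z=0
after 10: r0=0xa0 r1=0x00 r2=0xb4 r3=0xb4 r4=0xa0  N=1 Z=0
-- IRQ taken; context saved, return-PC = 11 --

FLAGS = (N=1, Z=0)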